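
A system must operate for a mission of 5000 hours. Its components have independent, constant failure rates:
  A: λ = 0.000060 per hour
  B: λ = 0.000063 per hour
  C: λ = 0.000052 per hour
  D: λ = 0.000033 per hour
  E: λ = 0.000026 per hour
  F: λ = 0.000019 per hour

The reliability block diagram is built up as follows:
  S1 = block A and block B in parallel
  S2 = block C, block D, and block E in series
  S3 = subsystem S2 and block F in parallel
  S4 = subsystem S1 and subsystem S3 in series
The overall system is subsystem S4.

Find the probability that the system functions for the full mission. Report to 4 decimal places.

0.8941

R(A) = exp(−0.000060 × 5000) = 0.740818
R(B) = exp(−0.000063 × 5000) = 0.729789
R(C) = exp(−0.000052 × 5000) = 0.771052
R(D) = exp(−0.000033 × 5000) = 0.847894
R(E) = exp(−0.000026 × 5000) = 0.878095
R(F) = exp(−0.000019 × 5000) = 0.909373
Parallel (A and B): 1 − (1 − 0.740818)(1 − 0.729789) = 0.929966
Series (C, D, and E): 0.771052 × 0.847894 × 0.878095 = 0.574072
Parallel ([0.574072] and F): 1 − (1 − 0.574072)(1 − 0.909373) = 0.961399
Series ([0.929966] and [0.961399]): 0.929966 × 0.961399 = 0.8941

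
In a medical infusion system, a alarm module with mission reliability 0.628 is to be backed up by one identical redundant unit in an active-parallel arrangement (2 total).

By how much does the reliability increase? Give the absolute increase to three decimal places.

0.234

R_before = 0.628
R_after = 1 − (1 − 0.628)^2 = 0.862
ΔR = 0.862 − 0.628 = 0.234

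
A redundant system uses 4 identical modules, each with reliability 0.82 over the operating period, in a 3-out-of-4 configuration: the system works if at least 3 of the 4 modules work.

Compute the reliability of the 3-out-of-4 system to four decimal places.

R = Σ_{i=3}^{4} C(4,i) p^i (1−p)^{4−i} with p = 0.82
C(4,3)·0.82^3·0.18^1 = 0.396985
C(4,4)·0.82^4·0.18^0 = 0.452122
Sum = 0.8491

0.8491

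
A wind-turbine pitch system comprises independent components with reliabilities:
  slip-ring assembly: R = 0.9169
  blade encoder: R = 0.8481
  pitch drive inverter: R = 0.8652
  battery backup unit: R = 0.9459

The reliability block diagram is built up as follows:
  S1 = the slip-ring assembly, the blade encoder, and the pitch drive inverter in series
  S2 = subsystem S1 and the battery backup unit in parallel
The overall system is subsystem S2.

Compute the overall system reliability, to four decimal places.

0.9823

Series (slip-ring assembly, blade encoder, and pitch drive inverter): 0.916900 × 0.848100 × 0.865200 = 0.672799
Parallel ([0.672799] and battery backup unit): 1 − (1 − 0.672799)(1 − 0.945900) = 0.9823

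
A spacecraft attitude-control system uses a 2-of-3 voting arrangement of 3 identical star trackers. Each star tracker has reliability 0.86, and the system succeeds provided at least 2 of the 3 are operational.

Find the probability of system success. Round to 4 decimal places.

R = Σ_{i=2}^{3} C(3,i) p^i (1−p)^{3−i} with p = 0.86
C(3,2)·0.86^2·0.14^1 = 0.310632
C(3,3)·0.86^3·0.14^0 = 0.636056
Sum = 0.9467

0.9467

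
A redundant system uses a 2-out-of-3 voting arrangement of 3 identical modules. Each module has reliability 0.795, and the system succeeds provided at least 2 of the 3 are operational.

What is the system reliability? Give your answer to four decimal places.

0.8912

R = Σ_{i=2}^{3} C(3,i) p^i (1−p)^{3−i} with p = 0.795
C(3,2)·0.795^2·0.205^1 = 0.388695
C(3,3)·0.795^3·0.205^0 = 0.502460
Sum = 0.8912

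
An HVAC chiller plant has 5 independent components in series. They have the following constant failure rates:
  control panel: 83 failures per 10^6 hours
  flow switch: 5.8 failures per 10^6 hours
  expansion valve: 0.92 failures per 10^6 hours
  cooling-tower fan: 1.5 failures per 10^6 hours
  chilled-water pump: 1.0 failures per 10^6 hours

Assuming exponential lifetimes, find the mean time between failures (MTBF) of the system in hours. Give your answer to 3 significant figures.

10800

Series of exponential components: λ_sys = Σ λ_i
λ_sys = 0.000083 + 0.0000058 + 0.00000092 + 0.0000015 + 0.0000010 = 9.2220e-05 /h
MTBF = 1 / λ_sys = 10800 h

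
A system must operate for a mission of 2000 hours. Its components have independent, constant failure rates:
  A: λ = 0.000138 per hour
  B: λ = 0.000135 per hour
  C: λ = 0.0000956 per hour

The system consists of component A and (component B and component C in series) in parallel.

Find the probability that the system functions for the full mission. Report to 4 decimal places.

R(A) = exp(−0.000138 × 2000) = 0.758813
R(B) = exp(−0.000135 × 2000) = 0.763379
R(C) = exp(−0.0000956 × 2000) = 0.825967
Series (B and C): 0.763379 × 0.825967 = 0.630526
Parallel (A and [0.630526]): 1 − (1 − 0.758813)(1 − 0.630526) = 0.9109

0.9109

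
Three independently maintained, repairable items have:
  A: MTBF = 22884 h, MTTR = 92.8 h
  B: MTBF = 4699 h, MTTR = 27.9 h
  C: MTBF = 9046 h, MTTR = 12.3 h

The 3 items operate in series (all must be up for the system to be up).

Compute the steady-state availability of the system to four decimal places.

0.9887

A(A) = MTBF/(MTBF+MTTR) = 22884/(22884+92.8) = 0.995961
A(B) = MTBF/(MTBF+MTTR) = 4699/(4699+27.9) = 0.994098
A(C) = MTBF/(MTBF+MTTR) = 9046/(9046+12.3) = 0.998642
Series availability: 0.995961 × 0.994098 × 0.998642 = 0.9887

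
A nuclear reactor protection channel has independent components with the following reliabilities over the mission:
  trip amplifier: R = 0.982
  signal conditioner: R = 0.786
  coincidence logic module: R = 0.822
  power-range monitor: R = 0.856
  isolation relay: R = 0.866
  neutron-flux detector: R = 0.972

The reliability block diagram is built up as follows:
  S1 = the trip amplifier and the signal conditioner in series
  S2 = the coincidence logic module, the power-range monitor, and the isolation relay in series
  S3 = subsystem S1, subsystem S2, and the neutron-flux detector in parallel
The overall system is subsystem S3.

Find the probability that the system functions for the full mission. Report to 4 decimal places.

Series (trip amplifier and signal conditioner): 0.982000 × 0.786000 = 0.771852
Series (coincidence logic module, power-range monitor, and isolation relay): 0.822000 × 0.856000 × 0.866000 = 0.609345
Parallel ([0.771852], [0.609345], and neutron-flux detector): 1 − (1 − 0.771852)(1 − 0.609345)(1 − 0.972000) = 0.9975

0.9975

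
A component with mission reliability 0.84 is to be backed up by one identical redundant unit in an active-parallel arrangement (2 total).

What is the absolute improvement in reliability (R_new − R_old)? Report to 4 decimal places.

0.1344

R_before = 0.84
R_after = 1 − (1 − 0.84)^2 = 0.9744
ΔR = 0.9744 − 0.84 = 0.1344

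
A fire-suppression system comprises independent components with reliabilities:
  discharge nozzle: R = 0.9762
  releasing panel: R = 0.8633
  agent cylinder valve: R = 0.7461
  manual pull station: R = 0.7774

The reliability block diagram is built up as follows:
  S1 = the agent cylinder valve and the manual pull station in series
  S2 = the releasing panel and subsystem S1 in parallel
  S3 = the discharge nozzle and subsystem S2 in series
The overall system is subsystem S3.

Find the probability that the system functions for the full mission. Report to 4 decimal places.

Series (agent cylinder valve and manual pull station): 0.746100 × 0.777400 = 0.580018
Parallel (releasing panel and [0.580018]): 1 − (1 − 0.863300)(1 − 0.580018) = 0.942588
Series (discharge nozzle and [0.942588]): 0.976200 × 0.942588 = 0.9202

0.9202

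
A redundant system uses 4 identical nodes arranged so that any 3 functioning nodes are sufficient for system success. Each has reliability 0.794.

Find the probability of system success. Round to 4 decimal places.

0.8099

R = Σ_{i=3}^{4} C(4,i) p^i (1−p)^{4−i} with p = 0.794
C(4,3)·0.794^3·0.206^1 = 0.412467
C(4,4)·0.794^4·0.206^0 = 0.397450
Sum = 0.8099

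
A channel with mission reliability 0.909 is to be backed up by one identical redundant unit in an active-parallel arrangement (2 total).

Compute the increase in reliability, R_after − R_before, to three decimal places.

0.083

R_before = 0.909
R_after = 1 − (1 − 0.909)^2 = 0.992
ΔR = 0.992 − 0.909 = 0.083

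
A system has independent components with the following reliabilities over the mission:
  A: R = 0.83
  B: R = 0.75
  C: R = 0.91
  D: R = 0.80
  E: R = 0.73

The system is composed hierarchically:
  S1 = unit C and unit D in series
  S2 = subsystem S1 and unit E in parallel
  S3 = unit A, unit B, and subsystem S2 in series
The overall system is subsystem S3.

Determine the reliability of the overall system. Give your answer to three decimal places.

0.577

Series (C and D): 0.91000 × 0.80000 = 0.72800
Parallel ([0.72800] and E): 1 − (1 − 0.72800)(1 − 0.73000) = 0.92656
Series (A, B, and [0.92656]): 0.83000 × 0.75000 × 0.92656 = 0.577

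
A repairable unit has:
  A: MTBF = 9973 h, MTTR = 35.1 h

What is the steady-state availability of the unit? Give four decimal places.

A(A) = MTBF/(MTBF+MTTR) = 9973/(9973+35.1) = 0.9965

0.9965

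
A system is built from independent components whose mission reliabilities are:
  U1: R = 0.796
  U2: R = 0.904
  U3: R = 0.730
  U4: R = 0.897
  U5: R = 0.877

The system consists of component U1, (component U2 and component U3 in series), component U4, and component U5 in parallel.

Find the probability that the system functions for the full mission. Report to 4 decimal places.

Series (U2 and U3): 0.904000 × 0.730000 = 0.659920
Parallel (U1, [0.659920], U4, and U5): 1 − (1 − 0.796000)(1 − 0.659920)(1 − 0.897000)(1 − 0.877000) = 0.9991

0.9991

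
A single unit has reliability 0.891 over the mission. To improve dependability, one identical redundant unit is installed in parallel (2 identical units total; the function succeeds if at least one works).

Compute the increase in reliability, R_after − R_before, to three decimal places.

0.097

R_before = 0.891
R_after = 1 − (1 − 0.891)^2 = 0.988
ΔR = 0.988 − 0.891 = 0.097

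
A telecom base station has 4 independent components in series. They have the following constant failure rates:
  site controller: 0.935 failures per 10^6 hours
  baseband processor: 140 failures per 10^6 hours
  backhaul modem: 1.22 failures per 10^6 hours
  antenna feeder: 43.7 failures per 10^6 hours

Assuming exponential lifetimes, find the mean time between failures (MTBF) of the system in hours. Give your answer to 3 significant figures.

Series of exponential components: λ_sys = Σ λ_i
λ_sys = 0.000000935 + 0.000140 + 0.00000122 + 0.0000437 = 1.8585e-04 /h
MTBF = 1 / λ_sys = 5380 h

5380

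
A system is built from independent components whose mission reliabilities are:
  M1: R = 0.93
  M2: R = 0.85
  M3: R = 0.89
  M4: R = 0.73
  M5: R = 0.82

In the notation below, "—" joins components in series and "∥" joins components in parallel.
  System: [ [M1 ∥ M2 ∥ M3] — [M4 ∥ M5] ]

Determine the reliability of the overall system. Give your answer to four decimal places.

Parallel (M1, M2, and M3): 1 − (1 − 0.930000)(1 − 0.850000)(1 − 0.890000) = 0.998845
Parallel (M4 and M5): 1 − (1 − 0.730000)(1 − 0.820000) = 0.951400
Series ([0.998845] and [0.951400]): 0.998845 × 0.951400 = 0.9503

0.9503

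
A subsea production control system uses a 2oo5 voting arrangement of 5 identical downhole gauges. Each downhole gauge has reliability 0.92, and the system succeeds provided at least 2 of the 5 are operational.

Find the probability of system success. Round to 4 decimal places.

R = Σ_{i=2}^{5} C(5,i) p^i (1−p)^{5−i} with p = 0.92
C(5,2)·0.92^2·0.08^3 = 0.004334
C(5,3)·0.92^3·0.08^2 = 0.049836
C(5,4)·0.92^4·0.08^1 = 0.286557
C(5,5)·0.92^5·0.08^0 = 0.659082
Sum = 0.9998

0.9998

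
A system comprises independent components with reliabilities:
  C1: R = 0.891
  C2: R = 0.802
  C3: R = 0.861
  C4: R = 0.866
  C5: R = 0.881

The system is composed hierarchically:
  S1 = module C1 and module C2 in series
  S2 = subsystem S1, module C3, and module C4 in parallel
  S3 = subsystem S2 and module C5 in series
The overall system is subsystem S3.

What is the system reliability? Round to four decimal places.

0.8763

Series (C1 and C2): 0.891000 × 0.802000 = 0.714582
Parallel ([0.714582], C3, and C4): 1 − (1 − 0.714582)(1 − 0.861000)(1 − 0.866000) = 0.994684
Series ([0.994684] and C5): 0.994684 × 0.881000 = 0.8763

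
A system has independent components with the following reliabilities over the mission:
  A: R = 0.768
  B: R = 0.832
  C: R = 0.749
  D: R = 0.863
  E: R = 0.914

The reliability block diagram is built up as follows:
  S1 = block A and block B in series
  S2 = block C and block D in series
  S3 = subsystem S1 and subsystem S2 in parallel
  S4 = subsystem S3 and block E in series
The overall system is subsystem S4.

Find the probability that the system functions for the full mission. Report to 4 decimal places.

0.7973

Series (A and B): 0.768000 × 0.832000 = 0.638976
Series (C and D): 0.749000 × 0.863000 = 0.646387
Parallel ([0.638976] and [0.646387]): 1 − (1 − 0.638976)(1 − 0.646387) = 0.872337
Series ([0.872337] and E): 0.872337 × 0.914000 = 0.7973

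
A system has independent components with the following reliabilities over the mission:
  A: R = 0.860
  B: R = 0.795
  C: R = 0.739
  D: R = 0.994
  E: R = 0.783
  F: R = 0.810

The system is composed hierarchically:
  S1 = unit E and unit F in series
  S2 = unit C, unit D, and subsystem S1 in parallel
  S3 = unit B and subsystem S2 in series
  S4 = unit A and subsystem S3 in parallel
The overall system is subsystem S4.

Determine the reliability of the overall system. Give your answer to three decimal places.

Series (E and F): 0.78300 × 0.81000 = 0.63423
Parallel (C, D, and [0.63423]): 1 − (1 − 0.73900)(1 − 0.99400)(1 − 0.63423) = 0.99943
Series (B and [0.99943]): 0.79500 × 0.99943 = 0.79455
Parallel (A and [0.79455]): 1 − (1 − 0.86000)(1 − 0.79455) = 0.971

0.971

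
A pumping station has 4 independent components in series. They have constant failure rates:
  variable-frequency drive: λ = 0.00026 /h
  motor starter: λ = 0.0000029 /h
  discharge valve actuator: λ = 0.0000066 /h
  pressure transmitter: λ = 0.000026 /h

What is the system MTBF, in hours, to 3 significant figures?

Series of exponential components: λ_sys = Σ λ_i
λ_sys = 0.00026 + 0.0000029 + 0.0000066 + 0.000026 = 2.9550e-04 /h
MTBF = 1 / λ_sys = 3380 h

3380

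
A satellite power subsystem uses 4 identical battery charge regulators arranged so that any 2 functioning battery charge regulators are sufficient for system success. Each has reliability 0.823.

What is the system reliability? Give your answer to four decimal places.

0.9808

R = Σ_{i=2}^{4} C(4,i) p^i (1−p)^{4−i} with p = 0.823
C(4,2)·0.823^2·0.177^2 = 0.127320
C(4,3)·0.823^3·0.177^1 = 0.394669
C(4,4)·0.823^4·0.177^0 = 0.458775
Sum = 0.9808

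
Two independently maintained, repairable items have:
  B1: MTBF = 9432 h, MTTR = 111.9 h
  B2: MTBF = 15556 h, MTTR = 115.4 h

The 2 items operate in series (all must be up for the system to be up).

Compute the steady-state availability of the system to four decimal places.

A(B1) = MTBF/(MTBF+MTTR) = 9432/(9432+111.9) = 0.988275
A(B2) = MTBF/(MTBF+MTTR) = 15556/(15556+115.4) = 0.992636
Series availability: 0.988275 × 0.992636 = 0.9810

0.9810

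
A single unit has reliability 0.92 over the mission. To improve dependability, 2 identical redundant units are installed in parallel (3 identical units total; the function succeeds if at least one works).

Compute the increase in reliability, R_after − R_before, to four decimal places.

0.0795

R_before = 0.92
R_after = 1 − (1 − 0.92)^3 = 0.9995
ΔR = 0.9995 − 0.92 = 0.0795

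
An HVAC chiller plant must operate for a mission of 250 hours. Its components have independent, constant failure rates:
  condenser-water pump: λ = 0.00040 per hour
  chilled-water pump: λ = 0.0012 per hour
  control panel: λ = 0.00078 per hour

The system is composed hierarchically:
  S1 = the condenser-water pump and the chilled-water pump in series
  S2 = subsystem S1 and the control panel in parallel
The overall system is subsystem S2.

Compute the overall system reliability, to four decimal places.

0.9416

R(condenser-water pump) = exp(−0.00040 × 250) = 0.904837
R(chilled-water pump) = exp(−0.0012 × 250) = 0.740818
R(control panel) = exp(−0.00078 × 250) = 0.822835
Series (condenser-water pump and chilled-water pump): 0.904837 × 0.740818 = 0.670320
Parallel ([0.670320] and control panel): 1 − (1 − 0.670320)(1 − 0.822835) = 0.9416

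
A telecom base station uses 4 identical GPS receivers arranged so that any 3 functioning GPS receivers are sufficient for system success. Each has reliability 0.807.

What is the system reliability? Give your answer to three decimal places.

R = Σ_{i=3}^{4} C(4,i) p^i (1−p)^{4−i} with p = 0.807
C(4,3)·0.807^3·0.193^1 = 0.40573
C(4,4)·0.807^4·0.193^0 = 0.42413
Sum = 0.830

0.830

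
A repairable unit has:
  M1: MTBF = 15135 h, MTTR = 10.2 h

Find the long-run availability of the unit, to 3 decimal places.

0.999

A(M1) = MTBF/(MTBF+MTTR) = 15135/(15135+10.2) = 0.999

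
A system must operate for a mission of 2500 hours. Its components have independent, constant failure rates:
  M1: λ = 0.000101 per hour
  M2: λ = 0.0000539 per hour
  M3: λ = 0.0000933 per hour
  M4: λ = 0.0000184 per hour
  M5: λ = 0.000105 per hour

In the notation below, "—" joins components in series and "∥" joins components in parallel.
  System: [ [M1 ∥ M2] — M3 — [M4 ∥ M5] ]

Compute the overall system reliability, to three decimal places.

0.762

R(M1) = exp(−0.000101 × 2500) = 0.77686
R(M2) = exp(−0.0000539 × 2500) = 0.87393
R(M3) = exp(−0.0000933 × 2500) = 0.79196
R(M4) = exp(−0.0000184 × 2500) = 0.95504
R(M5) = exp(−0.000105 × 2500) = 0.76913
Parallel (M1 and M2): 1 − (1 − 0.77686)(1 − 0.87393) = 0.97187
Parallel (M4 and M5): 1 − (1 − 0.95504)(1 − 0.76913) = 0.98962
Series ([0.97187], M3, and [0.98962]): 0.97187 × 0.79196 × 0.98962 = 0.762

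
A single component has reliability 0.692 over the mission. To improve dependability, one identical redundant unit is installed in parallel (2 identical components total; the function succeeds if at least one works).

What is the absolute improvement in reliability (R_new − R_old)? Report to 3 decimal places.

R_before = 0.692
R_after = 1 − (1 − 0.692)^2 = 0.905
ΔR = 0.905 − 0.692 = 0.213

0.213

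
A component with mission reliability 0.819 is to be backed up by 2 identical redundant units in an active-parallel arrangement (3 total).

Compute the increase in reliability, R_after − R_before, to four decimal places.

R_before = 0.819
R_after = 1 − (1 − 0.819)^3 = 0.9941
ΔR = 0.9941 − 0.819 = 0.1751

0.1751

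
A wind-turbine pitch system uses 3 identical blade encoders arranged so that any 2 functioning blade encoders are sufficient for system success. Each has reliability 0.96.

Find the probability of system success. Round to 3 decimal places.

R = Σ_{i=2}^{3} C(3,i) p^i (1−p)^{3−i} with p = 0.96
C(3,2)·0.96^2·0.04^1 = 0.11059
C(3,3)·0.96^3·0.04^0 = 0.88474
Sum = 0.995

0.995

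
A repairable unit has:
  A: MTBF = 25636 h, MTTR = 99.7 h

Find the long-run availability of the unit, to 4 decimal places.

0.9961

A(A) = MTBF/(MTBF+MTTR) = 25636/(25636+99.7) = 0.9961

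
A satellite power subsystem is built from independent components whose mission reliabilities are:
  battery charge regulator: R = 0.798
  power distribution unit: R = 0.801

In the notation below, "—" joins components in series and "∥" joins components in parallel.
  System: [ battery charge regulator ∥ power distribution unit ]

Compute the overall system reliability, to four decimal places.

0.9598

Parallel (battery charge regulator and power distribution unit): 1 − (1 − 0.798000)(1 − 0.801000) = 0.9598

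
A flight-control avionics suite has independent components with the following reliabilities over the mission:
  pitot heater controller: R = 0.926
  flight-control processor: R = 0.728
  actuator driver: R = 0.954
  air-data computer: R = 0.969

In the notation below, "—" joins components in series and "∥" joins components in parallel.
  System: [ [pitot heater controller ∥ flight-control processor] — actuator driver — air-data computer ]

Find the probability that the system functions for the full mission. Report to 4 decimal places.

Parallel (pitot heater controller and flight-control processor): 1 − (1 − 0.926000)(1 − 0.728000) = 0.979872
Series ([0.979872], actuator driver, and air-data computer): 0.979872 × 0.954000 × 0.969000 = 0.9058

0.9058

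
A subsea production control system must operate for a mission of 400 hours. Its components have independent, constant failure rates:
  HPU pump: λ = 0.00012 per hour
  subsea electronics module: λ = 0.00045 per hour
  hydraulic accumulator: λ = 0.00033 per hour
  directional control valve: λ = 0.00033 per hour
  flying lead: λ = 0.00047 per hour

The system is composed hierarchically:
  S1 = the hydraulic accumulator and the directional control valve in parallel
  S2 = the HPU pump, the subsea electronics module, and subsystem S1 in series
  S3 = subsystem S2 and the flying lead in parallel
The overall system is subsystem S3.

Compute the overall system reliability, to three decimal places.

R(HPU pump) = exp(−0.00012 × 400) = 0.95313
R(subsea electronics module) = exp(−0.00045 × 400) = 0.83527
R(hydraulic accumulator) = exp(−0.00033 × 400) = 0.87634
R(directional control valve) = exp(−0.00033 × 400) = 0.87634
R(flying lead) = exp(−0.00047 × 400) = 0.82861
Parallel (hydraulic accumulator and directional control valve): 1 − (1 − 0.87634)(1 − 0.87634) = 0.98471
Series (HPU pump, subsea electronics module, and [0.98471]): 0.95313 × 0.83527 × 0.98471 = 0.78395
Parallel ([0.78395] and flying lead): 1 − (1 − 0.78395)(1 − 0.82861) = 0.963

0.963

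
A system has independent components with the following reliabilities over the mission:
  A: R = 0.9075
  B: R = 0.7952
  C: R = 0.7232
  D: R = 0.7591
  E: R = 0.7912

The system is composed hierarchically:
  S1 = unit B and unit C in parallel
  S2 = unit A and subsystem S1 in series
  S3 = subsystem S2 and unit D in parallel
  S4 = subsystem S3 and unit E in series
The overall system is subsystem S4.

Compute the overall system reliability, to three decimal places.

0.764

Parallel (B and C): 1 − (1 − 0.79520)(1 − 0.72320) = 0.94331
Series (A and [0.94331]): 0.90750 × 0.94331 = 0.85605
Parallel ([0.85605] and D): 1 − (1 − 0.85605)(1 − 0.75910) = 0.96532
Series ([0.96532] and E): 0.96532 × 0.79120 = 0.764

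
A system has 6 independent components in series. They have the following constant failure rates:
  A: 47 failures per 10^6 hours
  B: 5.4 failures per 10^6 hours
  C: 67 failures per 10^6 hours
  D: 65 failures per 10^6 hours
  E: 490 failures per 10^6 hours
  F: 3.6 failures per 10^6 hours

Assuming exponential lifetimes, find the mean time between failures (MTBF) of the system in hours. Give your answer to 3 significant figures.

Series of exponential components: λ_sys = Σ λ_i
λ_sys = 0.000047 + 0.0000054 + 0.000067 + 0.000065 + 0.00049 + 0.0000036 = 6.7800e-04 /h
MTBF = 1 / λ_sys = 1470 h

1470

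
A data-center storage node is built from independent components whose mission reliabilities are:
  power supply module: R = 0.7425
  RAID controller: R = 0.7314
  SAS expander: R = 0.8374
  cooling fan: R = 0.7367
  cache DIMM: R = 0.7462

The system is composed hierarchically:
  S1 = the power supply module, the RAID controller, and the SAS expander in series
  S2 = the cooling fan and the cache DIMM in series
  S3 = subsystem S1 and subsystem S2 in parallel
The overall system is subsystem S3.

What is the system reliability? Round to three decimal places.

0.754

Series (power supply module, RAID controller, and SAS expander): 0.74250 × 0.73140 × 0.83740 = 0.45476
Series (cooling fan and cache DIMM): 0.73670 × 0.74620 = 0.54973
Parallel ([0.45476] and [0.54973]): 1 − (1 − 0.45476)(1 − 0.54973) = 0.754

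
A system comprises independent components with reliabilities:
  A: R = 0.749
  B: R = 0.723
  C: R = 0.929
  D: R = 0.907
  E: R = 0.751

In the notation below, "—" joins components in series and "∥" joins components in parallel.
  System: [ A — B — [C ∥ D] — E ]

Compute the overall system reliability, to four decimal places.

0.4040

Parallel (C and D): 1 − (1 − 0.929000)(1 − 0.907000) = 0.993397
Series (A, B, [0.993397], and E): 0.749000 × 0.723000 × 0.993397 × 0.751000 = 0.4040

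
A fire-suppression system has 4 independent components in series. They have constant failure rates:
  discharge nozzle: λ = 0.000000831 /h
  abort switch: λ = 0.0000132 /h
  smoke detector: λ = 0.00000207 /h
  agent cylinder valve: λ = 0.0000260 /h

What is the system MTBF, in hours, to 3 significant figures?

23800

Series of exponential components: λ_sys = Σ λ_i
λ_sys = 0.000000831 + 0.0000132 + 0.00000207 + 0.0000260 = 4.2101e-05 /h
MTBF = 1 / λ_sys = 23800 h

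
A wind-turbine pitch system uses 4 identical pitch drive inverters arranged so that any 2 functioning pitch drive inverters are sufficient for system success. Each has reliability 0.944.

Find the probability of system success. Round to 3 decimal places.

R = Σ_{i=2}^{4} C(4,i) p^i (1−p)^{4−i} with p = 0.944
C(4,2)·0.944^2·0.056^2 = 0.01677
C(4,3)·0.944^3·0.056^1 = 0.18844
C(4,4)·0.944^4·0.056^0 = 0.79412
Sum = 0.999

0.999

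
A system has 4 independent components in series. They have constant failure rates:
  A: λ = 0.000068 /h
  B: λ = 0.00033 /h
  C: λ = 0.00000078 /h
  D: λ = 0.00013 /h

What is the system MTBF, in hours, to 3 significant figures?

1890

Series of exponential components: λ_sys = Σ λ_i
λ_sys = 0.000068 + 0.00033 + 0.00000078 + 0.00013 = 5.2878e-04 /h
MTBF = 1 / λ_sys = 1890 h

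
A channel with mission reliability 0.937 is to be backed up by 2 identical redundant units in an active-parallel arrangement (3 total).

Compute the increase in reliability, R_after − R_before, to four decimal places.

R_before = 0.937
R_after = 1 − (1 − 0.937)^3 = 0.9997
ΔR = 0.9997 − 0.937 = 0.0627

0.0627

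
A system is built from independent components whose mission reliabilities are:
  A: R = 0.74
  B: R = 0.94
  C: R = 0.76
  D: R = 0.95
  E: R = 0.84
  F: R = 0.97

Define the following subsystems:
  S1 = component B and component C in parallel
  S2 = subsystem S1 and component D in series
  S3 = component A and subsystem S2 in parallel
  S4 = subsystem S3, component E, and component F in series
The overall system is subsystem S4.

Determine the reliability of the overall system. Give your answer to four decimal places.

0.8013

Parallel (B and C): 1 − (1 − 0.940000)(1 − 0.760000) = 0.985600
Series ([0.985600] and D): 0.985600 × 0.950000 = 0.936320
Parallel (A and [0.936320]): 1 − (1 − 0.740000)(1 − 0.936320) = 0.983443
Series ([0.983443], E, and F): 0.983443 × 0.840000 × 0.970000 = 0.8013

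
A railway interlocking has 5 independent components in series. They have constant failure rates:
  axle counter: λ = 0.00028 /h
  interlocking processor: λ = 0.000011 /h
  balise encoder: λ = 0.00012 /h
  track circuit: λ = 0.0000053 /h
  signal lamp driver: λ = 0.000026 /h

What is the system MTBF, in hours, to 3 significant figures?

2260

Series of exponential components: λ_sys = Σ λ_i
λ_sys = 0.00028 + 0.000011 + 0.00012 + 0.0000053 + 0.000026 = 4.4230e-04 /h
MTBF = 1 / λ_sys = 2260 h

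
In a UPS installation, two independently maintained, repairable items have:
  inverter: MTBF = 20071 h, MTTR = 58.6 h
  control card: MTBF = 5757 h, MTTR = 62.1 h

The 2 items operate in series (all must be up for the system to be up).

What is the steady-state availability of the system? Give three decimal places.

A(inverter) = MTBF/(MTBF+MTTR) = 20071/(20071+58.6) = 0.997089
A(control card) = MTBF/(MTBF+MTTR) = 5757/(5757+62.1) = 0.989328
Series availability: 0.997089 × 0.989328 = 0.986

0.986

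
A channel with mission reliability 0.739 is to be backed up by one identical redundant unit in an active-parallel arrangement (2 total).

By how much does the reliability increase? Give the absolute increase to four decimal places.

0.1929

R_before = 0.739
R_after = 1 − (1 − 0.739)^2 = 0.9319
ΔR = 0.9319 − 0.739 = 0.1929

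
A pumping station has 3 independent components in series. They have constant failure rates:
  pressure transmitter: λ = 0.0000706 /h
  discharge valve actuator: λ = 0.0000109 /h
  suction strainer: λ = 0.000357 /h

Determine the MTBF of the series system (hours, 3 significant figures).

Series of exponential components: λ_sys = Σ λ_i
λ_sys = 0.0000706 + 0.0000109 + 0.000357 = 4.3850e-04 /h
MTBF = 1 / λ_sys = 2280 h

2280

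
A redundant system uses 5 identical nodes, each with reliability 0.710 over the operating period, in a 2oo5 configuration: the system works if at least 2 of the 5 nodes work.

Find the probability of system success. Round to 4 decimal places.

0.9728

R = Σ_{i=2}^{5} C(5,i) p^i (1−p)^{5−i} with p = 0.710
C(5,2)·0.710^2·0.290^3 = 0.122945
C(5,3)·0.710^3·0.290^2 = 0.301003
C(5,4)·0.710^4·0.290^1 = 0.368469
C(5,5)·0.710^5·0.290^0 = 0.180423
Sum = 0.9728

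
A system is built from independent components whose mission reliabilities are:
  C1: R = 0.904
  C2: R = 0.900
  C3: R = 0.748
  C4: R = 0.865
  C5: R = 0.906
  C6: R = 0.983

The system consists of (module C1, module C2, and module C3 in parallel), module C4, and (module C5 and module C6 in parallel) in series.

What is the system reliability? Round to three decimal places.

0.862

Parallel (C1, C2, and C3): 1 − (1 − 0.90400)(1 − 0.90000)(1 − 0.74800) = 0.99758
Parallel (C5 and C6): 1 − (1 − 0.90600)(1 − 0.98300) = 0.99840
Series ([0.99758], C4, and [0.99840]): 0.99758 × 0.86500 × 0.99840 = 0.862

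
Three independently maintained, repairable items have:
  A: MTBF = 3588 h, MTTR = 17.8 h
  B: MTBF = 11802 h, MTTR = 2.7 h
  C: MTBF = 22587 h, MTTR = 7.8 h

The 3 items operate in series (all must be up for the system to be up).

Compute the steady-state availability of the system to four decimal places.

0.9945

A(A) = MTBF/(MTBF+MTTR) = 3588/(3588+17.8) = 0.995064
A(B) = MTBF/(MTBF+MTTR) = 11802/(11802+2.7) = 0.999771
A(C) = MTBF/(MTBF+MTTR) = 22587/(22587+7.8) = 0.999655
Series availability: 0.995064 × 0.999771 × 0.999655 = 0.9945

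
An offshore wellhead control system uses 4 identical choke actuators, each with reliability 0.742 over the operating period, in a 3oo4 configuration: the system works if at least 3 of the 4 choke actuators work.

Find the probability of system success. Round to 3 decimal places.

R = Σ_{i=3}^{4} C(4,i) p^i (1−p)^{4−i} with p = 0.742
C(4,3)·0.742^3·0.258^1 = 0.42159
C(4,4)·0.742^4·0.258^0 = 0.30312
Sum = 0.725

0.725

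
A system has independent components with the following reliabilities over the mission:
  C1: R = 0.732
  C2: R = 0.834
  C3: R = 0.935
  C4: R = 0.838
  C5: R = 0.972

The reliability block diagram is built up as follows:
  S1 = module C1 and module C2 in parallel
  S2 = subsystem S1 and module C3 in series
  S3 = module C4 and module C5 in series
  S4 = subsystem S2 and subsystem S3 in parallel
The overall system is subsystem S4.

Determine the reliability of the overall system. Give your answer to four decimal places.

0.9802

Parallel (C1 and C2): 1 − (1 − 0.732000)(1 − 0.834000) = 0.955512
Series ([0.955512] and C3): 0.955512 × 0.935000 = 0.893404
Series (C4 and C5): 0.838000 × 0.972000 = 0.814536
Parallel ([0.893404] and [0.814536]): 1 − (1 − 0.893404)(1 − 0.814536) = 0.9802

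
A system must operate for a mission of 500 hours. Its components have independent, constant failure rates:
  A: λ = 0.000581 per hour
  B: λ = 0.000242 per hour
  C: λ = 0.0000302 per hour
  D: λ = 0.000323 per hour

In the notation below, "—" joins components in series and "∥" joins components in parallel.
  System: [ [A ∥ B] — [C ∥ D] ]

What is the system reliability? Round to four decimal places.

R(A) = exp(−0.000581 × 500) = 0.747890
R(B) = exp(−0.000242 × 500) = 0.886034
R(C) = exp(−0.0000302 × 500) = 0.985013
R(D) = exp(−0.000323 × 500) = 0.850867
Parallel (A and B): 1 − (1 − 0.747890)(1 − 0.886034) = 0.971268
Parallel (C and D): 1 − (1 − 0.985013)(1 − 0.850867) = 0.997765
Series ([0.971268] and [0.997765]): 0.971268 × 0.997765 = 0.9691

0.9691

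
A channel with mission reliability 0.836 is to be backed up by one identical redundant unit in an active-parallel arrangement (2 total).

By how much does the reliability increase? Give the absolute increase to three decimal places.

0.137

R_before = 0.836
R_after = 1 − (1 − 0.836)^2 = 0.973
ΔR = 0.973 − 0.836 = 0.137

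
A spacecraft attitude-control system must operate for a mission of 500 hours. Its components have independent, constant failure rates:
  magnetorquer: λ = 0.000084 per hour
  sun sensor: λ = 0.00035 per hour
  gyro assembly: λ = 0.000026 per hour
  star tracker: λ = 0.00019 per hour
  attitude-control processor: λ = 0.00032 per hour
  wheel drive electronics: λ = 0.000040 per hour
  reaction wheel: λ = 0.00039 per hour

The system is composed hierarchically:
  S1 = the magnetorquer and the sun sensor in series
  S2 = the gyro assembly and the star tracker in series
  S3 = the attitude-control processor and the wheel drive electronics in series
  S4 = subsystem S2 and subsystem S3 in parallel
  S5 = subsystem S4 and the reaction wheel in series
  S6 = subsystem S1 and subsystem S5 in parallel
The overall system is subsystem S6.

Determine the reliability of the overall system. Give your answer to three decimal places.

0.963

R(magnetorquer) = exp(−0.000084 × 500) = 0.95887
R(sun sensor) = exp(−0.00035 × 500) = 0.83946
R(gyro assembly) = exp(−0.000026 × 500) = 0.98708
R(star tracker) = exp(−0.00019 × 500) = 0.90937
R(attitude-control processor) = exp(−0.00032 × 500) = 0.85214
R(wheel drive electronics) = exp(−0.000040 × 500) = 0.98020
R(reaction wheel) = exp(−0.00039 × 500) = 0.82283
Series (magnetorquer and sun sensor): 0.95887 × 0.83946 = 0.80493
Series (gyro assembly and star tracker): 0.98708 × 0.90937 = 0.89762
Series (attitude-control processor and wheel drive electronics): 0.85214 × 0.98020 = 0.83527
Parallel ([0.89762] and [0.83527]): 1 − (1 − 0.89762)(1 − 0.83527) = 0.98313
Series ([0.98313] and reaction wheel): 0.98313 × 0.82283 = 0.80895
Parallel ([0.80493] and [0.80895]): 1 − (1 − 0.80493)(1 − 0.80895) = 0.963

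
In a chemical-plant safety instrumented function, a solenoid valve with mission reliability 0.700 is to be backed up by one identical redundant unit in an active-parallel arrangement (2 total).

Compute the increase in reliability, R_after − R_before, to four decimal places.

0.2100

R_before = 0.700
R_after = 1 − (1 − 0.700)^2 = 0.9100
ΔR = 0.9100 − 0.700 = 0.2100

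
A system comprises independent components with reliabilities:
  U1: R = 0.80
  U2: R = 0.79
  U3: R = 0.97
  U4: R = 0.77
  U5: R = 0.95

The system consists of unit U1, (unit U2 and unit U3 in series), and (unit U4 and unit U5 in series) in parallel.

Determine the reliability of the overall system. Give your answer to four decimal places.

0.9875

Series (U2 and U3): 0.790000 × 0.970000 = 0.766300
Series (U4 and U5): 0.770000 × 0.950000 = 0.731500
Parallel (U1, [0.766300], and [0.731500]): 1 − (1 − 0.800000)(1 − 0.766300)(1 − 0.731500) = 0.9875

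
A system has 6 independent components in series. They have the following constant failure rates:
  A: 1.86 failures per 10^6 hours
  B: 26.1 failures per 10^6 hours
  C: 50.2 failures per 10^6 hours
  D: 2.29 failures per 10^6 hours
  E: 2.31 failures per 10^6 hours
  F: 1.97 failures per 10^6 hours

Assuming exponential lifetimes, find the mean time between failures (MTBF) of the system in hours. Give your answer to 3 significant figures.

Series of exponential components: λ_sys = Σ λ_i
λ_sys = 0.00000186 + 0.0000261 + 0.0000502 + 0.00000229 + 0.00000231 + 0.00000197 = 8.4730e-05 /h
MTBF = 1 / λ_sys = 11800 h

11800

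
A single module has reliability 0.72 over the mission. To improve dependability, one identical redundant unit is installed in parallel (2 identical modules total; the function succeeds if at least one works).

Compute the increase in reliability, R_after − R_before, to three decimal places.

R_before = 0.72
R_after = 1 − (1 − 0.72)^2 = 0.922
ΔR = 0.922 − 0.72 = 0.202

0.202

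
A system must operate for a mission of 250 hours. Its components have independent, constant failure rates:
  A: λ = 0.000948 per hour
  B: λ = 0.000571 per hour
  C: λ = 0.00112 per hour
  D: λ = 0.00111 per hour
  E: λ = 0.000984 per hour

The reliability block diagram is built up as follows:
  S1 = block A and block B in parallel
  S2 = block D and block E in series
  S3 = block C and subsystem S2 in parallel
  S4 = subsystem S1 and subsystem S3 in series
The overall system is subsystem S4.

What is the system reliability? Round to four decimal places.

0.8752

R(A) = exp(−0.000948 × 250) = 0.788991
R(B) = exp(−0.000571 × 250) = 0.866971
R(C) = exp(−0.00112 × 250) = 0.755784
R(D) = exp(−0.00111 × 250) = 0.757676
R(E) = exp(−0.000984 × 250) = 0.781922
Parallel (A and B): 1 − (1 − 0.788991)(1 − 0.866971) = 0.971930
Series (D and E): 0.757676 × 0.781922 = 0.592444
Parallel (C and [0.592444]): 1 − (1 − 0.755784)(1 − 0.592444) = 0.900468
Series ([0.971930] and [0.900468]): 0.971930 × 0.900468 = 0.8752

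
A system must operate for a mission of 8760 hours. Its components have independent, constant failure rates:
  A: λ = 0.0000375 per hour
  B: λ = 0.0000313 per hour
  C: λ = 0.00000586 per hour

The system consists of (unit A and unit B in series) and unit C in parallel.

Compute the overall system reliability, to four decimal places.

0.9773

R(A) = exp(−0.0000375 × 8760) = 0.720003
R(B) = exp(−0.0000313 × 8760) = 0.760189
R(C) = exp(−0.00000586 × 8760) = 0.949962
Series (A and B): 0.720003 × 0.760189 = 0.547338
Parallel ([0.547338] and C): 1 − (1 − 0.547338)(1 − 0.949962) = 0.9773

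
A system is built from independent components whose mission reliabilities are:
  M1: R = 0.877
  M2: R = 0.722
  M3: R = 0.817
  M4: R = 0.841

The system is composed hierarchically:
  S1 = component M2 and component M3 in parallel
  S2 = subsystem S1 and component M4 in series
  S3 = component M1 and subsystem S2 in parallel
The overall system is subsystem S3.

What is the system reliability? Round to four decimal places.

Parallel (M2 and M3): 1 − (1 − 0.722000)(1 − 0.817000) = 0.949126
Series ([0.949126] and M4): 0.949126 × 0.841000 = 0.798215
Parallel (M1 and [0.798215]): 1 − (1 − 0.877000)(1 − 0.798215) = 0.9752

0.9752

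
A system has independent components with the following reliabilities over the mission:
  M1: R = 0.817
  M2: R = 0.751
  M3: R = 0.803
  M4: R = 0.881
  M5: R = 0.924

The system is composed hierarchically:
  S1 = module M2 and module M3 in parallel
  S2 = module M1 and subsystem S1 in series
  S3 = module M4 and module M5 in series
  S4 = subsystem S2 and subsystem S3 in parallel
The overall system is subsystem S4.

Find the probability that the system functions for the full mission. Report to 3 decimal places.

0.959

Parallel (M2 and M3): 1 − (1 − 0.75100)(1 − 0.80300) = 0.95095
Series (M1 and [0.95095]): 0.81700 × 0.95095 = 0.77693
Series (M4 and M5): 0.88100 × 0.92400 = 0.81404
Parallel ([0.77693] and [0.81404]): 1 − (1 − 0.77693)(1 − 0.81404) = 0.959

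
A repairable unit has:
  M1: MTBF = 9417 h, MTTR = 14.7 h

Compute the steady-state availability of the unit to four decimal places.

0.9984

A(M1) = MTBF/(MTBF+MTTR) = 9417/(9417+14.7) = 0.9984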